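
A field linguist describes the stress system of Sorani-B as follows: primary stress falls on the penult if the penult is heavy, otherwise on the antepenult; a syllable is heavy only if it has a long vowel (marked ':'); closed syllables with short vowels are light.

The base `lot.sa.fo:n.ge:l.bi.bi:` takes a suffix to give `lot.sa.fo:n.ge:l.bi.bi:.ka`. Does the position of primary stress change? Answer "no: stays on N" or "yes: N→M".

Base `lot.sa.fo:n.ge:l.bi.bi:` (6 syllables):
  Weights: 4 ge:l H, 5 bi L, 6 bi: H.
  The penult (syllable 5, bi) is light, so stress falls on the antepenult (syllable 4, ge:l).
  → primary stress on syllable 4.
Suffixed `lot.sa.fo:n.ge:l.bi.bi:.ka` (7 syllables):
  Weights: 5 bi L, 6 bi: H, 7 ka L.
  The penult (syllable 6, bi:) is heavy, so it takes stress.
  → primary stress on syllable 6.

yes: 4→6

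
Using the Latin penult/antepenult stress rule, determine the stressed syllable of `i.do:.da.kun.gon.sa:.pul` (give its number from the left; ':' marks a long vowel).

Classical Latin: stress the penult if heavy (long vowel or closed), else the antepenult.
Weights: 5 gon H, 6 sa: H, 7 pul H.
The penult (syllable 6, sa:) is heavy, so it takes stress.
Stress on syllable 6: i.do:.da.kun.gon.ˈsa:.pul.

6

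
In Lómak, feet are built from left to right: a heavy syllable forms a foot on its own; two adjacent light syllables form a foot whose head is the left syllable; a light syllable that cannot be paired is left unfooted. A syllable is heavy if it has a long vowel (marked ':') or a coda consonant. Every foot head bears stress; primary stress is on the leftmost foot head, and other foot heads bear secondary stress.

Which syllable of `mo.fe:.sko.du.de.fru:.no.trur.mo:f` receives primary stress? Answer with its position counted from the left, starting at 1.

2

Weights: 1 mo L, 2 fe: H, 3 sko L, 4 du L, 5 de L, 6 fru: H, 7 no L, 8 trur H, 9 mo:f H.
Parse left to right (heavy = foot alone; LL = one foot; stranded L unfooted): mo (ˈfe:) (ˈsko.du) de (ˈfru:) no (ˈtrur) (ˈmo:f).
Foot heads: 2, 3, 6, 8, 9.
Primary stress on the leftmost head = syllable 2.
Primary stress: syllable 2 → mo.ˈfe:.sko.du.de.fru:.no.trur.mo:f.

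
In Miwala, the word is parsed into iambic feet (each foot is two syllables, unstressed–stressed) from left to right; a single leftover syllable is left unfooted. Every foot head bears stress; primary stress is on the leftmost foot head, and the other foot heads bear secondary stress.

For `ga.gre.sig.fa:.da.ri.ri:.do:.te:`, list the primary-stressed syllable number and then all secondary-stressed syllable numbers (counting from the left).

Parse left to right into iambic (σˈσ) feet: (ga.ˈgre) (sig.ˈfa:) (da.ˈri) (ri:.ˈdo:) te:. Syllable 9 is left unfooted.
Foot heads (stressed positions): 2, 4, 6, 8.
End Rule Leftmost: primary stress on the leftmost head = syllable 2.
Secondary stress on 4, 6, 8: ga.ˈgre.sig.ˌfa:.da.ˌri.ri:.ˌdo:.te:.

primary 2, secondary 4, 6, 8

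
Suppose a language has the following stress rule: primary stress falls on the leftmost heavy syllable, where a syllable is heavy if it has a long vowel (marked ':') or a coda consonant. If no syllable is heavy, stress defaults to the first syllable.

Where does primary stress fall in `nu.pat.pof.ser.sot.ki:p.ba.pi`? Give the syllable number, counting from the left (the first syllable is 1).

2

Weights: 1 nu L, 2 pat H, 3 pof H, 4 ser H, 5 sot H, 6 ki:p H, 7 ba L, 8 pi L.
Heavy syllables in the domain: 2, 3, 4, 5, 6. The leftmost is syllable 2 (pat).
Primary stress: syllable 2 → nu.ˈpat.pof.ser.sot.ki:p.ba.pi.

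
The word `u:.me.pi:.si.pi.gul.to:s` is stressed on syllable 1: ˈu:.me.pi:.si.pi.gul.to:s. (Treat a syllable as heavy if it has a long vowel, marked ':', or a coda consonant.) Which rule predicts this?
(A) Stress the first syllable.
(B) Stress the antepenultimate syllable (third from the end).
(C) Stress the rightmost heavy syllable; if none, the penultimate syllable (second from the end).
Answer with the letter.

Rule A → syllable 1 ✓.
Rule B → syllable 5 (observed: 1).
Rule C → syllable 7 (observed: 1).

A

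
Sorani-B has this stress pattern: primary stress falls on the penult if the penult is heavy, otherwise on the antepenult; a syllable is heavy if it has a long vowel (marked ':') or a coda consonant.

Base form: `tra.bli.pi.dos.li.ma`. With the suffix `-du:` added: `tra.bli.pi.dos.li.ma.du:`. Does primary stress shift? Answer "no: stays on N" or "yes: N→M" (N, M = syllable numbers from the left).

yes: 4→5

Base `tra.bli.pi.dos.li.ma` (6 syllables):
  Weights: 4 dos H, 5 li L, 6 ma L.
  The penult (syllable 5, li) is light, so stress falls on the antepenult (syllable 4, dos).
  → primary stress on syllable 4.
Suffixed `tra.bli.pi.dos.li.ma.du:` (7 syllables):
  Weights: 5 li L, 6 ma L, 7 du: H.
  The penult (syllable 6, ma) is light, so stress falls on the antepenult (syllable 5, li).
  → primary stress on syllable 5.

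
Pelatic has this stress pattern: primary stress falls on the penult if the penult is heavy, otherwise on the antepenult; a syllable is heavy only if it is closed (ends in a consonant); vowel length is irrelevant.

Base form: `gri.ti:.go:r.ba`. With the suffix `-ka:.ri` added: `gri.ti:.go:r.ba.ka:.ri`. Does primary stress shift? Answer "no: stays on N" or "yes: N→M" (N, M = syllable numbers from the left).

Base `gri.ti:.go:r.ba` (4 syllables):
  Weights: 2 ti: L, 3 go:r H, 4 ba L.
  The penult (syllable 3, go:r) is heavy, so it takes stress.
  → primary stress on syllable 3.
Suffixed `gri.ti:.go:r.ba.ka:.ri` (6 syllables):
  Weights: 4 ba L, 5 ka: L, 6 ri L.
  The penult (syllable 5, ka:) is light, so stress falls on the antepenult (syllable 4, ba).
  → primary stress on syllable 4.

yes: 3→4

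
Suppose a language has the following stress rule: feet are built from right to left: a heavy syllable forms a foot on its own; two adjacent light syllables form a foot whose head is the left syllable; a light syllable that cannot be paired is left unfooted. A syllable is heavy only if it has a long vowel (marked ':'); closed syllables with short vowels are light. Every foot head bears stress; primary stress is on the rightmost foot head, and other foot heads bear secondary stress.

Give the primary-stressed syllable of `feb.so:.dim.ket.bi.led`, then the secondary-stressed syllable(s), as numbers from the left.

primary 5, secondary 2, 3

Weights: 1 feb L, 2 so: H, 3 dim L, 4 ket L, 5 bi L, 6 led L.
Parse right to left (heavy = foot alone; LL = one foot; stranded L unfooted): feb (ˈso:) (ˈdim.ket) (ˈbi.led).
Foot heads: 2, 3, 5.
Primary stress on the rightmost head = syllable 5.
Secondary stress on 2, 3: feb.ˌso:.ˌdim.ket.ˈbi.led.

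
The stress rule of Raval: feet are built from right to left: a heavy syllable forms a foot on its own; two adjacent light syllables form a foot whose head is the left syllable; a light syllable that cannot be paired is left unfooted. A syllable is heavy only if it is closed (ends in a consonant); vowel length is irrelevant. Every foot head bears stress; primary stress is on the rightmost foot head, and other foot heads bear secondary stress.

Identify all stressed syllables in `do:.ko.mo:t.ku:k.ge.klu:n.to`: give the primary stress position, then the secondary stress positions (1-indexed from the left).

Weights: 1 do: L, 2 ko L, 3 mo:t H, 4 ku:k H, 5 ge L, 6 klu:n H, 7 to L.
Parse right to left (heavy = foot alone; LL = one foot; stranded L unfooted): (ˈdo:.ko) (ˈmo:t) (ˈku:k) ge (ˈklu:n) to.
Foot heads: 1, 3, 4, 6.
Primary stress on the rightmost head = syllable 6.
Secondary stress on 1, 3, 4: ˌdo:.ko.ˌmo:t.ˌku:k.ge.ˈklu:n.to.

primary 6, secondary 1, 3, 4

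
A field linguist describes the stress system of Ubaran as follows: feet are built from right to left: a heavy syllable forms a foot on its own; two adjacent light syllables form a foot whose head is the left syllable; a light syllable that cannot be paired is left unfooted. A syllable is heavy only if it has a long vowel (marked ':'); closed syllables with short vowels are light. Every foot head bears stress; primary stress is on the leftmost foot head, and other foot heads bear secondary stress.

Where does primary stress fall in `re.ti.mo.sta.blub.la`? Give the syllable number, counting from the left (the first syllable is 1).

1

Weights: 1 re L, 2 ti L, 3 mo L, 4 sta L, 5 blub L, 6 la L.
Parse right to left (heavy = foot alone; LL = one foot; stranded L unfooted): (ˈre.ti) (ˈmo.sta) (ˈblub.la).
Foot heads: 1, 3, 5.
Primary stress on the leftmost head = syllable 1.
Primary stress: syllable 1 → ˈre.ti.mo.sta.blub.la.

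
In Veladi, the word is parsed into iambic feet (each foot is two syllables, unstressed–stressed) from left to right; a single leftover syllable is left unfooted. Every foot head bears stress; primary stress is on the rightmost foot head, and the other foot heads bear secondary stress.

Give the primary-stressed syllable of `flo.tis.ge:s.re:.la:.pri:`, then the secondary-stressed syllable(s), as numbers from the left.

Parse left to right into iambic (σˈσ) feet: (flo.ˈtis) (ge:s.ˈre:) (la:.ˈpri:).
Foot heads (stressed positions): 2, 4, 6.
End Rule Rightmost: primary stress on the rightmost head = syllable 6.
Secondary stress on 2, 4: flo.ˌtis.ge:s.ˌre:.la:.ˈpri:.

primary 6, secondary 2, 4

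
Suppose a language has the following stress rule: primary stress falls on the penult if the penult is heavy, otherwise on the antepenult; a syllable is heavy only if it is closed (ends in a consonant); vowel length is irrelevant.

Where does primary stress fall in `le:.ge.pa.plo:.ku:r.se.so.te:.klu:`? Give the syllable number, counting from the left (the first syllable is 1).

7

Weights: 7 so L, 8 te: L, 9 klu: L.
The penult (syllable 8, te:) is light, so stress falls on the antepenult (syllable 7, so).
Primary stress: syllable 7 → le:.ge.pa.plo:.ku:r.se.ˈso.te:.klu:.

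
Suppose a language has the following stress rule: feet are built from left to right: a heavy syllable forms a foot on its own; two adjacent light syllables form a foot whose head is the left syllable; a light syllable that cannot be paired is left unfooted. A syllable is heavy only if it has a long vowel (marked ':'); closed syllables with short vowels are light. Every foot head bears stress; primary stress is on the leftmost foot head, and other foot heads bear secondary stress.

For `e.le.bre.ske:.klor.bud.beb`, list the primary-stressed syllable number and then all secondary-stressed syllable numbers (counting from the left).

primary 1, secondary 4, 5

Weights: 1 e L, 2 le L, 3 bre L, 4 ske: H, 5 klor L, 6 bud L, 7 beb L.
Parse left to right (heavy = foot alone; LL = one foot; stranded L unfooted): (ˈe.le) bre (ˈske:) (ˈklor.bud) beb.
Foot heads: 1, 4, 5.
Primary stress on the leftmost head = syllable 1.
Secondary stress on 4, 5: ˈe.le.bre.ˌske:.ˌklor.bud.beb.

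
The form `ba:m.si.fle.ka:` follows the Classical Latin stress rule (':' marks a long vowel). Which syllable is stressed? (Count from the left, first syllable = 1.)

Classical Latin: stress the penult if heavy (long vowel or closed), else the antepenult.
Weights: 2 si L, 3 fle L, 4 ka: H.
The penult (syllable 3, fle) is light, so stress falls on the antepenult (syllable 2, si).
Stress on syllable 2: ba:m.ˈsi.fle.ka:.

2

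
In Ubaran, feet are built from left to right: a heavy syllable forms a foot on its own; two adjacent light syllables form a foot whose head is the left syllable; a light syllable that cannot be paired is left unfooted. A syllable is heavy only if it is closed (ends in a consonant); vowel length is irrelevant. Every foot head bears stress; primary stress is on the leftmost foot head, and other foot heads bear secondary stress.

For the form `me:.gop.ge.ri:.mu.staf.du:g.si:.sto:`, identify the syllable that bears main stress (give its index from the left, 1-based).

2

Weights: 1 me: L, 2 gop H, 3 ge L, 4 ri: L, 5 mu L, 6 staf H, 7 du:g H, 8 si: L, 9 sto: L.
Parse left to right (heavy = foot alone; LL = one foot; stranded L unfooted): me: (ˈgop) (ˈge.ri:) mu (ˈstaf) (ˈdu:g) (ˈsi:.sto:).
Foot heads: 2, 3, 6, 7, 8.
Primary stress on the leftmost head = syllable 2.
Primary stress: syllable 2 → me:.ˈgop.ge.ri:.mu.staf.du:g.si:.sto:.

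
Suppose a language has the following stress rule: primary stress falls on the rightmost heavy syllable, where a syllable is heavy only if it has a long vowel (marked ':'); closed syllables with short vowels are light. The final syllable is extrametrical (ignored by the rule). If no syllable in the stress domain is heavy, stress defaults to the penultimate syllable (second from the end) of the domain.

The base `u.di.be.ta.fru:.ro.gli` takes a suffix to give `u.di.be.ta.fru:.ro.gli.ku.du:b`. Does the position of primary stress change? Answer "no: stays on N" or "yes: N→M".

Base `u.di.be.ta.fru:.ro.gli` (7 syllables):
  The final syllable (7, gli) is extrametrical; the stress domain is syllables 1–6.
  Weights: 1 u L, 2 di L, 3 be L, 4 ta L, 5 fru: H, 6 ro L.
  Heavy syllables in the domain: 5. The rightmost is syllable 5 (fru:).
  → primary stress on syllable 5.
Suffixed `u.di.be.ta.fru:.ro.gli.ku.du:b` (9 syllables):
  The final syllable (9, du:b) is extrametrical; the stress domain is syllables 1–8.
  Weights: 1 u L, 2 di L, 3 be L, 4 ta L, 5 fru: H, 6 ro L, 7 gli L, 8 ku L.
  Heavy syllables in the domain: 5. The rightmost is syllable 5 (fru:).
  → primary stress on syllable 5.

no: stays on 5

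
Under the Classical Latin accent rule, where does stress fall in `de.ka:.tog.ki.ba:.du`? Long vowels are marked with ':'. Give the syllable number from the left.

5

Classical Latin: stress the penult if heavy (long vowel or closed), else the antepenult.
Weights: 4 ki L, 5 ba: H, 6 du L.
The penult (syllable 5, ba:) is heavy, so it takes stress.
Stress on syllable 5: de.ka:.tog.ki.ˈba:.du.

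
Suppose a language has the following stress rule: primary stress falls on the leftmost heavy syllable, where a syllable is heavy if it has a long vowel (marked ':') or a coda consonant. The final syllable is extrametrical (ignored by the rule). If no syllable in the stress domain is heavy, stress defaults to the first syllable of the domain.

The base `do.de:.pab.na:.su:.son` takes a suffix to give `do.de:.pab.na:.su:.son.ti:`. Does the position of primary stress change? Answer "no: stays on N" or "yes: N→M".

no: stays on 2

Base `do.de:.pab.na:.su:.son` (6 syllables):
  The final syllable (6, son) is extrametrical; the stress domain is syllables 1–5.
  Weights: 1 do L, 2 de: H, 3 pab H, 4 na: H, 5 su: H.
  Heavy syllables in the domain: 2, 3, 4, 5. The leftmost is syllable 2 (de:).
  → primary stress on syllable 2.
Suffixed `do.de:.pab.na:.su:.son.ti:` (7 syllables):
  The final syllable (7, ti:) is extrametrical; the stress domain is syllables 1–6.
  Weights: 1 do L, 2 de: H, 3 pab H, 4 na: H, 5 su: H, 6 son H.
  Heavy syllables in the domain: 2, 3, 4, 5, 6. The leftmost is syllable 2 (de:).
  → primary stress on syllable 2.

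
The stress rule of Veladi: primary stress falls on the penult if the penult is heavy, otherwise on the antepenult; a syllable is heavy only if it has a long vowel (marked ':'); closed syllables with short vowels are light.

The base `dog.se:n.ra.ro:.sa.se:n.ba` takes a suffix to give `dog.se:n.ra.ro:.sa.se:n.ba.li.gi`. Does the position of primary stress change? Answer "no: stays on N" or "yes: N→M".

Base `dog.se:n.ra.ro:.sa.se:n.ba` (7 syllables):
  Weights: 5 sa L, 6 se:n H, 7 ba L.
  The penult (syllable 6, se:n) is heavy, so it takes stress.
  → primary stress on syllable 6.
Suffixed `dog.se:n.ra.ro:.sa.se:n.ba.li.gi` (9 syllables):
  Weights: 7 ba L, 8 li L, 9 gi L.
  The penult (syllable 8, li) is light, so stress falls on the antepenult (syllable 7, ba).
  → primary stress on syllable 7.

yes: 6→7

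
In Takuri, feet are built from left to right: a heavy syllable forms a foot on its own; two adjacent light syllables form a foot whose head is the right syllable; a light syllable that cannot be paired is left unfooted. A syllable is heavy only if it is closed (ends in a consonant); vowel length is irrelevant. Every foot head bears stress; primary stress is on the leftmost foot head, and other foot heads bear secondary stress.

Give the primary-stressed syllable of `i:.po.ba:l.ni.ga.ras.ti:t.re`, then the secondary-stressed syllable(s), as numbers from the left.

Weights: 1 i: L, 2 po L, 3 ba:l H, 4 ni L, 5 ga L, 6 ras H, 7 ti:t H, 8 re L.
Parse left to right (heavy = foot alone; LL = one foot; stranded L unfooted): (i:.ˈpo) (ˈba:l) (ni.ˈga) (ˈras) (ˈti:t) re.
Foot heads: 2, 3, 5, 6, 7.
Primary stress on the leftmost head = syllable 2.
Secondary stress on 3, 5, 6, 7: i:.ˈpo.ˌba:l.ni.ˌga.ˌras.ˌti:t.re.

primary 2, secondary 3, 5, 6, 7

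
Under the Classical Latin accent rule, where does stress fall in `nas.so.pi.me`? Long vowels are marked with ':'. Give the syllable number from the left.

Classical Latin: stress the penult if heavy (long vowel or closed), else the antepenult.
Weights: 2 so L, 3 pi L, 4 me L.
The penult (syllable 3, pi) is light, so stress falls on the antepenult (syllable 2, so).
Stress on syllable 2: nas.ˈso.pi.me.

2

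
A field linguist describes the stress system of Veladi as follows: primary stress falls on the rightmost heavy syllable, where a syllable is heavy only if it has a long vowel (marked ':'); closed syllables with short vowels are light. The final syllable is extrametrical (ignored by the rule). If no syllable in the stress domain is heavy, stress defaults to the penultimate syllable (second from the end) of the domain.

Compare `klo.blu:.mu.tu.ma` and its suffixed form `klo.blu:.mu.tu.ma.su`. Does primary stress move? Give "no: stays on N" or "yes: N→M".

no: stays on 2

Base `klo.blu:.mu.tu.ma` (5 syllables):
  The final syllable (5, ma) is extrametrical; the stress domain is syllables 1–4.
  Weights: 1 klo L, 2 blu: H, 3 mu L, 4 tu L.
  Heavy syllables in the domain: 2. The rightmost is syllable 2 (blu:).
  → primary stress on syllable 2.
Suffixed `klo.blu:.mu.tu.ma.su` (6 syllables):
  The final syllable (6, su) is extrametrical; the stress domain is syllables 1–5.
  Weights: 1 klo L, 2 blu: H, 3 mu L, 4 tu L, 5 ma L.
  Heavy syllables in the domain: 2. The rightmost is syllable 2 (blu:).
  → primary stress on syllable 2.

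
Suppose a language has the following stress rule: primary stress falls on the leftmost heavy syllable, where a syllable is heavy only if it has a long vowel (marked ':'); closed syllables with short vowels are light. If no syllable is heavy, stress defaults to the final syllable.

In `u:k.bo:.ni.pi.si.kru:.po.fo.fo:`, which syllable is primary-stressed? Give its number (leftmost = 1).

1

Weights: 1 u:k H, 2 bo: H, 3 ni L, 4 pi L, 5 si L, 6 kru: H, 7 po L, 8 fo L, 9 fo: H.
Heavy syllables in the domain: 1, 2, 6, 9. The leftmost is syllable 1 (u:k).
Primary stress: syllable 1 → ˈu:k.bo:.ni.pi.si.kru:.po.fo.fo:.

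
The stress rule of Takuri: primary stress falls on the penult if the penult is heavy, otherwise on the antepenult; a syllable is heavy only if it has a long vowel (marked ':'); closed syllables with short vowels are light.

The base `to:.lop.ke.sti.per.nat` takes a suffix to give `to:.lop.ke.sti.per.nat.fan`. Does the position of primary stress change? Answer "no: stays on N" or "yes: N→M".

Base `to:.lop.ke.sti.per.nat` (6 syllables):
  Weights: 4 sti L, 5 per L, 6 nat L.
  The penult (syllable 5, per) is light, so stress falls on the antepenult (syllable 4, sti).
  → primary stress on syllable 4.
Suffixed `to:.lop.ke.sti.per.nat.fan` (7 syllables):
  Weights: 5 per L, 6 nat L, 7 fan L.
  The penult (syllable 6, nat) is light, so stress falls on the antepenult (syllable 5, per).
  → primary stress on syllable 5.

yes: 4→5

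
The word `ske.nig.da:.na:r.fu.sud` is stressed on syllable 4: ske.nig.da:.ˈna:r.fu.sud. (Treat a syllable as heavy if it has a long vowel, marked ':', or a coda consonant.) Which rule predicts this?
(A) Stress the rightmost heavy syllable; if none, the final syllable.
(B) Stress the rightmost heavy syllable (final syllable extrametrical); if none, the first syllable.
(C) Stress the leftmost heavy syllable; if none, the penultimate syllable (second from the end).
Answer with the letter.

B

Rule A → syllable 6 (observed: 4).
Rule B → syllable 4 ✓.
Rule C → syllable 2 (observed: 4).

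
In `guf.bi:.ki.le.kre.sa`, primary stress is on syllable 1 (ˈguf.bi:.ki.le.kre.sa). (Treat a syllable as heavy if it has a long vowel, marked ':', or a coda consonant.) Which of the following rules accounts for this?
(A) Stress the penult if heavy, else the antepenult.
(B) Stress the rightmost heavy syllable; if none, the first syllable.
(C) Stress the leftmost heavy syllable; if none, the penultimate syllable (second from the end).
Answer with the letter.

C

Rule A → syllable 4 (observed: 1).
Rule B → syllable 2 (observed: 1).
Rule C → syllable 1 ✓.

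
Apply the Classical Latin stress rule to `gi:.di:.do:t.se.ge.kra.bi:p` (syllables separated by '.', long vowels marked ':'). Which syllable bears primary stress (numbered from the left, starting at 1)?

5

Classical Latin: stress the penult if heavy (long vowel or closed), else the antepenult.
Weights: 5 ge L, 6 kra L, 7 bi:p H.
The penult (syllable 6, kra) is light, so stress falls on the antepenult (syllable 5, ge).
Stress on syllable 5: gi:.di:.do:t.se.ˈge.kra.bi:p.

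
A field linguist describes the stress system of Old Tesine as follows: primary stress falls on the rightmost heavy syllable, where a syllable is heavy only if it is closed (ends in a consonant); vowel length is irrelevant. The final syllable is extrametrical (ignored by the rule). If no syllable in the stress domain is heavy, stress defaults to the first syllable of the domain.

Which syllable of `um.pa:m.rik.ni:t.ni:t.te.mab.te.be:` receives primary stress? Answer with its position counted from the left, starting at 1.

The final syllable (9, be:) is extrametrical; the stress domain is syllables 1–8.
Weights: 1 um H, 2 pa:m H, 3 rik H, 4 ni:t H, 5 ni:t H, 6 te L, 7 mab H, 8 te L.
Heavy syllables in the domain: 1, 2, 3, 4, 5, 7. The rightmost is syllable 7 (mab).
Primary stress: syllable 7 → um.pa:m.rik.ni:t.ni:t.te.ˈmab.te.be:.

7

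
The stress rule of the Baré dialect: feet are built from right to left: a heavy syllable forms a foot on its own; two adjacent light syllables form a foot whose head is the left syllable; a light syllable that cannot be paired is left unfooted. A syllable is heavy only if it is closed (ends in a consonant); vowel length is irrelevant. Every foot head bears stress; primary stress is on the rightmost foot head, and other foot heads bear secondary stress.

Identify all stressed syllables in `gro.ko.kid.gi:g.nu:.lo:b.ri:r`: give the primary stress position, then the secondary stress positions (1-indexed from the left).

Weights: 1 gro L, 2 ko L, 3 kid H, 4 gi:g H, 5 nu: L, 6 lo:b H, 7 ri:r H.
Parse right to left (heavy = foot alone; LL = one foot; stranded L unfooted): (ˈgro.ko) (ˈkid) (ˈgi:g) nu: (ˈlo:b) (ˈri:r).
Foot heads: 1, 3, 4, 6, 7.
Primary stress on the rightmost head = syllable 7.
Secondary stress on 1, 3, 4, 6: ˌgro.ko.ˌkid.ˌgi:g.nu:.ˌlo:b.ˈri:r.

primary 7, secondary 1, 3, 4, 6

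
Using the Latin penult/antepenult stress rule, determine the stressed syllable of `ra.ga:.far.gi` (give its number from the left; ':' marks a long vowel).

Classical Latin: stress the penult if heavy (long vowel or closed), else the antepenult.
Weights: 2 ga: H, 3 far H, 4 gi L.
The penult (syllable 3, far) is heavy, so it takes stress.
Stress on syllable 3: ra.ga:.ˈfar.gi.

3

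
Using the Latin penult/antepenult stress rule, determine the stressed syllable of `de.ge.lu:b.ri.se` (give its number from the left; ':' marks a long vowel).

3

Classical Latin: stress the penult if heavy (long vowel or closed), else the antepenult.
Weights: 3 lu:b H, 4 ri L, 5 se L.
The penult (syllable 4, ri) is light, so stress falls on the antepenult (syllable 3, lu:b).
Stress on syllable 3: de.ge.ˈlu:b.ri.se.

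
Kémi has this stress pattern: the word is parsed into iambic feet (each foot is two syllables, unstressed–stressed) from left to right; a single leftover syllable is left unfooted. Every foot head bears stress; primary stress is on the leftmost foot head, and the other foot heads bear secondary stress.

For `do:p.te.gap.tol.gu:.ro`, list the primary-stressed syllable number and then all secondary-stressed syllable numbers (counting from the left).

Parse left to right into iambic (σˈσ) feet: (do:p.ˈte) (gap.ˈtol) (gu:.ˈro).
Foot heads (stressed positions): 2, 4, 6.
End Rule Leftmost: primary stress on the leftmost head = syllable 2.
Secondary stress on 4, 6: do:p.ˈte.gap.ˌtol.gu:.ˌro.

primary 2, secondary 4, 6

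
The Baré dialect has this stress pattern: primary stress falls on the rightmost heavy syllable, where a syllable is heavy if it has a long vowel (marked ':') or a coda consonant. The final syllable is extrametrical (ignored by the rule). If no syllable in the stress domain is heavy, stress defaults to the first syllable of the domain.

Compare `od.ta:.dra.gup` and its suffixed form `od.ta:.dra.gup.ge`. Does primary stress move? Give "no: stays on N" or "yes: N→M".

Base `od.ta:.dra.gup` (4 syllables):
  The final syllable (4, gup) is extrametrical; the stress domain is syllables 1–3.
  Weights: 1 od H, 2 ta: H, 3 dra L.
  Heavy syllables in the domain: 1, 2. The rightmost is syllable 2 (ta:).
  → primary stress on syllable 2.
Suffixed `od.ta:.dra.gup.ge` (5 syllables):
  The final syllable (5, ge) is extrametrical; the stress domain is syllables 1–4.
  Weights: 1 od H, 2 ta: H, 3 dra L, 4 gup H.
  Heavy syllables in the domain: 1, 2, 4. The rightmost is syllable 4 (gup).
  → primary stress on syllable 4.

yes: 2→4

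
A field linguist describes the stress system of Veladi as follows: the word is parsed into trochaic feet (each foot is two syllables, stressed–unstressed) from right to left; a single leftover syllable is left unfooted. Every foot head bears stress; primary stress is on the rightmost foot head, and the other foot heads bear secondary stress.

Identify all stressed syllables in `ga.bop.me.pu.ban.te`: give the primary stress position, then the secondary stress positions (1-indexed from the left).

primary 5, secondary 1, 3

Parse right to left into trochaic (ˈσσ) feet: (ˈga.bop) (ˈme.pu) (ˈban.te).
Foot heads (stressed positions): 1, 3, 5.
End Rule Rightmost: primary stress on the rightmost head = syllable 5.
Secondary stress on 1, 3: ˌga.bop.ˌme.pu.ˈban.te.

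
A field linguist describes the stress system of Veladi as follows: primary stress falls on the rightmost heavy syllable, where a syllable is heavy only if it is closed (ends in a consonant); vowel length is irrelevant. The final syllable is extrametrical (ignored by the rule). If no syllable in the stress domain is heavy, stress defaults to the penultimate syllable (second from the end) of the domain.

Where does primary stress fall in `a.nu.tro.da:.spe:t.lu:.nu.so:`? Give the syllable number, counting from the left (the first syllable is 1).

The final syllable (8, so:) is extrametrical; the stress domain is syllables 1–7.
Weights: 1 a L, 2 nu L, 3 tro L, 4 da: L, 5 spe:t H, 6 lu: L, 7 nu L.
Heavy syllables in the domain: 5. The rightmost is syllable 5 (spe:t).
Primary stress: syllable 5 → a.nu.tro.da:.ˈspe:t.lu:.nu.so:.

5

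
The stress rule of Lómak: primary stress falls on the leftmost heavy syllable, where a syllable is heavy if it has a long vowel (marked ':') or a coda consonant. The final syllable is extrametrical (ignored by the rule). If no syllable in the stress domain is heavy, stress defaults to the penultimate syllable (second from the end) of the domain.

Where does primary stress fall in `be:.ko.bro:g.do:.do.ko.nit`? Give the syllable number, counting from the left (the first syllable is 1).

The final syllable (7, nit) is extrametrical; the stress domain is syllables 1–6.
Weights: 1 be: H, 2 ko L, 3 bro:g H, 4 do: H, 5 do L, 6 ko L.
Heavy syllables in the domain: 1, 3, 4. The leftmost is syllable 1 (be:).
Primary stress: syllable 1 → ˈbe:.ko.bro:g.do:.do.ko.nit.

1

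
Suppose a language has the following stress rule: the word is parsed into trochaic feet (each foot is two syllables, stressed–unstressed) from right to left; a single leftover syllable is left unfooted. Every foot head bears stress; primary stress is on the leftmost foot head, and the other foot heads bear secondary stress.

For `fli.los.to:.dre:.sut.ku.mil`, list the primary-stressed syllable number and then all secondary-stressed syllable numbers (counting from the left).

Parse right to left into trochaic (ˈσσ) feet: fli (ˈlos.to:) (ˈdre:.sut) (ˈku.mil). Syllable 1 is left unfooted.
Foot heads (stressed positions): 2, 4, 6.
End Rule Leftmost: primary stress on the leftmost head = syllable 2.
Secondary stress on 4, 6: fli.ˈlos.to:.ˌdre:.sut.ˌku.mil.

primary 2, secondary 4, 6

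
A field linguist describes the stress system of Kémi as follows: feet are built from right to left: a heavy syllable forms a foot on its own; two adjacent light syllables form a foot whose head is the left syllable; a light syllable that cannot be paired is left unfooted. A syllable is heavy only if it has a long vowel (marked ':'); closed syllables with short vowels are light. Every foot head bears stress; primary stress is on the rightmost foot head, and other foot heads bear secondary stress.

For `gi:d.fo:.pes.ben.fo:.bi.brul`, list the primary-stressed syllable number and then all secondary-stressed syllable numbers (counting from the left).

Weights: 1 gi:d H, 2 fo: H, 3 pes L, 4 ben L, 5 fo: H, 6 bi L, 7 brul L.
Parse right to left (heavy = foot alone; LL = one foot; stranded L unfooted): (ˈgi:d) (ˈfo:) (ˈpes.ben) (ˈfo:) (ˈbi.brul).
Foot heads: 1, 2, 3, 5, 6.
Primary stress on the rightmost head = syllable 6.
Secondary stress on 1, 2, 3, 5: ˌgi:d.ˌfo:.ˌpes.ben.ˌfo:.ˈbi.brul.

primary 6, secondary 1, 2, 3, 5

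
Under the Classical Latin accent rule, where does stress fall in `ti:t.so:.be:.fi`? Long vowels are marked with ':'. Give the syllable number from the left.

Classical Latin: stress the penult if heavy (long vowel or closed), else the antepenult.
Weights: 2 so: H, 3 be: H, 4 fi L.
The penult (syllable 3, be:) is heavy, so it takes stress.
Stress on syllable 3: ti:t.so:.ˈbe:.fi.

3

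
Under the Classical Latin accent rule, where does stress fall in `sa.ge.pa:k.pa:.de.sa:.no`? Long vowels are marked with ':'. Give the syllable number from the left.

Classical Latin: stress the penult if heavy (long vowel or closed), else the antepenult.
Weights: 5 de L, 6 sa: H, 7 no L.
The penult (syllable 6, sa:) is heavy, so it takes stress.
Stress on syllable 6: sa.ge.pa:k.pa:.de.ˈsa:.no.

6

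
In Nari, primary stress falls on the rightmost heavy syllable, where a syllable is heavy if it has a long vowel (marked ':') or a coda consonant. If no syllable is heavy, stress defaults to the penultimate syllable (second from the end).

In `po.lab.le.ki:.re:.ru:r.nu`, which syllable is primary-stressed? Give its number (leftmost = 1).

Weights: 1 po L, 2 lab H, 3 le L, 4 ki: H, 5 re: H, 6 ru:r H, 7 nu L.
Heavy syllables in the domain: 2, 4, 5, 6. The rightmost is syllable 6 (ru:r).
Primary stress: syllable 6 → po.lab.le.ki:.re:.ˈru:r.nu.

6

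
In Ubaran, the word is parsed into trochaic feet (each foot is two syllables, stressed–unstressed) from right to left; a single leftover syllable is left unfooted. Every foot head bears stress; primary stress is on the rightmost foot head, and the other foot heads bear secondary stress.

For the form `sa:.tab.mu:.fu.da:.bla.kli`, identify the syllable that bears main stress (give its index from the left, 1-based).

Parse right to left into trochaic (ˈσσ) feet: sa: (ˈtab.mu:) (ˈfu.da:) (ˈbla.kli). Syllable 1 is left unfooted.
Foot heads (stressed positions): 2, 4, 6.
End Rule Rightmost: primary stress on the rightmost head = syllable 6.
Primary stress: syllable 6 → sa:.tab.mu:.fu.da:.ˈbla.kli.

6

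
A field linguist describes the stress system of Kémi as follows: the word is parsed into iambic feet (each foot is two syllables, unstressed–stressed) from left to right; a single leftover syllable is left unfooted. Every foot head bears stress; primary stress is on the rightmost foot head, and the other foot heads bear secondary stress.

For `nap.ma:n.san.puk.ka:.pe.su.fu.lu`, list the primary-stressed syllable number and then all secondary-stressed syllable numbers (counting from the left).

Parse left to right into iambic (σˈσ) feet: (nap.ˈma:n) (san.ˈpuk) (ka:.ˈpe) (su.ˈfu) lu. Syllable 9 is left unfooted.
Foot heads (stressed positions): 2, 4, 6, 8.
End Rule Rightmost: primary stress on the rightmost head = syllable 8.
Secondary stress on 2, 4, 6: nap.ˌma:n.san.ˌpuk.ka:.ˌpe.su.ˈfu.lu.

primary 8, secondary 2, 4, 6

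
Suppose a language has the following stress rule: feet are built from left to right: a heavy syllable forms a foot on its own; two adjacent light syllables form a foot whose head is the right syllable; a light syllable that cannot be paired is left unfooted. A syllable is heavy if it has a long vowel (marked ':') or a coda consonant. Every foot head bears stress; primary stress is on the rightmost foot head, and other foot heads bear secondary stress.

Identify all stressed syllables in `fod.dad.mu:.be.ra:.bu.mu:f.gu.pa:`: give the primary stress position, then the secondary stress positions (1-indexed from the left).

Weights: 1 fod H, 2 dad H, 3 mu: H, 4 be L, 5 ra: H, 6 bu L, 7 mu:f H, 8 gu L, 9 pa: H.
Parse left to right (heavy = foot alone; LL = one foot; stranded L unfooted): (ˈfod) (ˈdad) (ˈmu:) be (ˈra:) bu (ˈmu:f) gu (ˈpa:).
Foot heads: 1, 2, 3, 5, 7, 9.
Primary stress on the rightmost head = syllable 9.
Secondary stress on 1, 2, 3, 5, 7: ˌfod.ˌdad.ˌmu:.be.ˌra:.bu.ˌmu:f.gu.ˈpa:.

primary 9, secondary 1, 2, 3, 5, 7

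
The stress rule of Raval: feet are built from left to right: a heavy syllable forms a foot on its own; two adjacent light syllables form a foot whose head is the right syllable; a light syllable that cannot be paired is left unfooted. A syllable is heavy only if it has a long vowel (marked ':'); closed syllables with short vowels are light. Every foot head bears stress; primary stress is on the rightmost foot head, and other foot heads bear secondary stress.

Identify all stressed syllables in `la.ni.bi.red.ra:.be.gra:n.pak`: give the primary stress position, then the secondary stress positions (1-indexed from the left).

primary 7, secondary 2, 4, 5

Weights: 1 la L, 2 ni L, 3 bi L, 4 red L, 5 ra: H, 6 be L, 7 gra:n H, 8 pak L.
Parse left to right (heavy = foot alone; LL = one foot; stranded L unfooted): (la.ˈni) (bi.ˈred) (ˈra:) be (ˈgra:n) pak.
Foot heads: 2, 4, 5, 7.
Primary stress on the rightmost head = syllable 7.
Secondary stress on 2, 4, 5: la.ˌni.bi.ˌred.ˌra:.be.ˈgra:n.pak.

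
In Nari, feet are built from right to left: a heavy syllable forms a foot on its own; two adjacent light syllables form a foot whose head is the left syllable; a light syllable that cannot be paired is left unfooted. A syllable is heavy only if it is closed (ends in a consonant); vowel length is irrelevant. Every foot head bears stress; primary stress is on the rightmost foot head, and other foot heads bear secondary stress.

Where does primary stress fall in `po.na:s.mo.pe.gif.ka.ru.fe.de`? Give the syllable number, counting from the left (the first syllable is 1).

Weights: 1 po L, 2 na:s H, 3 mo L, 4 pe L, 5 gif H, 6 ka L, 7 ru L, 8 fe L, 9 de L.
Parse right to left (heavy = foot alone; LL = one foot; stranded L unfooted): po (ˈna:s) (ˈmo.pe) (ˈgif) (ˈka.ru) (ˈfe.de).
Foot heads: 2, 3, 5, 6, 8.
Primary stress on the rightmost head = syllable 8.
Primary stress: syllable 8 → po.na:s.mo.pe.gif.ka.ru.ˈfe.de.

8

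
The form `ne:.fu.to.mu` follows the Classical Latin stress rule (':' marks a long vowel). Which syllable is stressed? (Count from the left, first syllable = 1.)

2

Classical Latin: stress the penult if heavy (long vowel or closed), else the antepenult.
Weights: 2 fu L, 3 to L, 4 mu L.
The penult (syllable 3, to) is light, so stress falls on the antepenult (syllable 2, fu).
Stress on syllable 2: ne:.ˈfu.to.mu.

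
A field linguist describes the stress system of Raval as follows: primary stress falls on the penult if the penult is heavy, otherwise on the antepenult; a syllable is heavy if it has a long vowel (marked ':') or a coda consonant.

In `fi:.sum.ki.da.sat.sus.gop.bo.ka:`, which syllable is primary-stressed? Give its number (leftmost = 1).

7

Weights: 7 gop H, 8 bo L, 9 ka: H.
The penult (syllable 8, bo) is light, so stress falls on the antepenult (syllable 7, gop).
Primary stress: syllable 7 → fi:.sum.ki.da.sat.sus.ˈgop.bo.ka:.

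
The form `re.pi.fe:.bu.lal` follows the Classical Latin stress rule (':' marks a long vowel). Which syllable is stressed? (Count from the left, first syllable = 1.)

3

Classical Latin: stress the penult if heavy (long vowel or closed), else the antepenult.
Weights: 3 fe: H, 4 bu L, 5 lal H.
The penult (syllable 4, bu) is light, so stress falls on the antepenult (syllable 3, fe:).
Stress on syllable 3: re.pi.ˈfe:.bu.lal.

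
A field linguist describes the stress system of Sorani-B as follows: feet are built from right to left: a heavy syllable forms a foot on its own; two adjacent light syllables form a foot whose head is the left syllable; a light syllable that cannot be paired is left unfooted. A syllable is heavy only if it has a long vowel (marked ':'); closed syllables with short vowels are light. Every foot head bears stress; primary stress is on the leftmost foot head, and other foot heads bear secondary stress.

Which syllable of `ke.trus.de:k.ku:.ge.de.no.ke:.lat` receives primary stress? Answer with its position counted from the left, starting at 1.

1

Weights: 1 ke L, 2 trus L, 3 de:k H, 4 ku: H, 5 ge L, 6 de L, 7 no L, 8 ke: H, 9 lat L.
Parse right to left (heavy = foot alone; LL = one foot; stranded L unfooted): (ˈke.trus) (ˈde:k) (ˈku:) ge (ˈde.no) (ˈke:) lat.
Foot heads: 1, 3, 4, 6, 8.
Primary stress on the leftmost head = syllable 1.
Primary stress: syllable 1 → ˈke.trus.de:k.ku:.ge.de.no.ke:.lat.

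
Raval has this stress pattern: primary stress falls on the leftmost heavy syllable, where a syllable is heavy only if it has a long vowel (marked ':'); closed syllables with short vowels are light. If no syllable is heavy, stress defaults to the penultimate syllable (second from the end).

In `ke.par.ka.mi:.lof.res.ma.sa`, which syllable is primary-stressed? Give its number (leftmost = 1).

4

Weights: 1 ke L, 2 par L, 3 ka L, 4 mi: H, 5 lof L, 6 res L, 7 ma L, 8 sa L.
Heavy syllables in the domain: 4. The leftmost is syllable 4 (mi:).
Primary stress: syllable 4 → ke.par.ka.ˈmi:.lof.res.ma.sa.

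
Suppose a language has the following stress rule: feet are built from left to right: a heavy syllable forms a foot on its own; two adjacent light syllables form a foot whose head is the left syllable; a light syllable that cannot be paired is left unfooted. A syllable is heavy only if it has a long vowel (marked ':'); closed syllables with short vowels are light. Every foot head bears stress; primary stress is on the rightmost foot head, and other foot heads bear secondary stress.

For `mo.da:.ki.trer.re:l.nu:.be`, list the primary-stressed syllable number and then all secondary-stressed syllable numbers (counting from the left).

Weights: 1 mo L, 2 da: H, 3 ki L, 4 trer L, 5 re:l H, 6 nu: H, 7 be L.
Parse left to right (heavy = foot alone; LL = one foot; stranded L unfooted): mo (ˈda:) (ˈki.trer) (ˈre:l) (ˈnu:) be.
Foot heads: 2, 3, 5, 6.
Primary stress on the rightmost head = syllable 6.
Secondary stress on 2, 3, 5: mo.ˌda:.ˌki.trer.ˌre:l.ˈnu:.be.

primary 6, secondary 2, 3, 5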